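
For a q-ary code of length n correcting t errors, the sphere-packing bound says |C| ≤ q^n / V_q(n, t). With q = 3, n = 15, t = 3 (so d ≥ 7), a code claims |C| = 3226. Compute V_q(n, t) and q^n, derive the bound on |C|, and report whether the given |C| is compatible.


V_q(n, t) = 4091, q^n = 14348907, Hamming bound = 3507, |C| = 3226 ≤ bound (satisfied).

Step 1: Compute V_q(n, t) = Σ_{j=0}^3 C(n, j) (q−1)^j.
  j = 0: C(15,0)·(2)^0 = 1·1 = 1.
  j = 1: C(15,1)·(2)^1 = 15·2 = 30.
  j = 2: C(15,2)·(2)^2 = 105·4 = 420.
  j = 3: C(15,3)·(2)^3 = 455·8 = 3640.
  V_q(n, t) = 1 + 30 + 420 + 3640 = 4091.
Step 2: q^n = 3^15 = 14348907.
Step 3: Hamming bound ⌊q^n / V_q(n,t)⌋ = ⌊14348907/4091⌋ = 3507.
Step 4: Compare |C| = 3226 to 3507: satisfied.
The claimed |C| lies below the Hamming bound.


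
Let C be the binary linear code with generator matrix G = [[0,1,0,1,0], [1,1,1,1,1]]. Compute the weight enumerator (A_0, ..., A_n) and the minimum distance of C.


Weight distribution: A_0 = 1, A_2 = 1, A_3 = 1, A_5 = 1. Minimum distance d = 2.

Enumerate all 2^2 = 4 messages m ∈ F_2^2.
For each, compute codeword c = mG in F_2^5, then tally its weight.
  m = 00 → c = 00000, weight = 0.
  m = 10 → c = 01010, weight = 2.
  m = 01 → c = 11111, weight = 5.
  m = 11 → c = 10101, weight = 3.
Tally weights:
  weight 0: 1 codewords.
  weight 2: 1 codewords.
  weight 3: 1 codewords.
  weight 5: 1 codewords.
Minimum distance d = smallest w > 0 with A_w > 0 = 2.
Sanity: Σ A_w = 4 = 2^2 = 4 ✓.


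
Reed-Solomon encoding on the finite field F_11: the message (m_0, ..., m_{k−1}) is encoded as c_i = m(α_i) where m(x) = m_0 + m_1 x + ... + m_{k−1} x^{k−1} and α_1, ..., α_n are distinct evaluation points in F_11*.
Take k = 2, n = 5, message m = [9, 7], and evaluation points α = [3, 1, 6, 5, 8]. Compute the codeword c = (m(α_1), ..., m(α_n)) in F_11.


c = [8, 5, 7, 0, 10]

Message polynomial: m(x) = 9 + 7·x (mod 11).
For each evaluation point α_i, compute m(α_i) mod 11:
  α_1 = 3: Horner steps 7 → 8, so m(3) = 8.
  α_2 = 1: Horner steps 7 → 5, so m(1) = 5.
  α_3 = 6: Horner steps 7 → 7, so m(6) = 7.
  α_4 = 5: Horner steps 7 → 0, so m(5) = 0.
  α_5 = 8: Horner steps 7 → 10, so m(8) = 10.
Codeword c = [8, 5, 7, 0, 10] ∈ F_11^5.


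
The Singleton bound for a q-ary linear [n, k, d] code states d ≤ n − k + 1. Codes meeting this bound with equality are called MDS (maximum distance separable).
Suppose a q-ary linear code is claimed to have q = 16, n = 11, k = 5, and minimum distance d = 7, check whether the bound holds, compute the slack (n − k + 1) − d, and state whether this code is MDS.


Singleton RHS = n − k + 1 = 7, slack = 0, bound satisfied, MDS.

Singleton bound: d ≤ n − k + 1.
Here n = 11, k = 5, so n − k + 1 = 7.
Given d = 7, check d ≤ 7: YES.
Slack = (n − k + 1) − d = 0.
The code is MDS (slack = 0).
Description: the claimed parameters are [11, 5, 7]_16; such a code would be MDS (meets Singleton bound).


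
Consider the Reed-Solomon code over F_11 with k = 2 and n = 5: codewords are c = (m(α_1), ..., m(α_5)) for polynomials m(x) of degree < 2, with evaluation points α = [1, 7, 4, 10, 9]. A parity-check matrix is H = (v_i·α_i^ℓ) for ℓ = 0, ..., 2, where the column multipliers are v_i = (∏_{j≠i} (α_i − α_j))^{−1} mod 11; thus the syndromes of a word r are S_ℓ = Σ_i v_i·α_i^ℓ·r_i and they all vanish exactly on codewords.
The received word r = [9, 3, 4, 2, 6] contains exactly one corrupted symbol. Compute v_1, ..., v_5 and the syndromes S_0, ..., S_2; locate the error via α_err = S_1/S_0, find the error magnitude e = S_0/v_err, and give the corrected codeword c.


S = (9, 9, 9), error at position 1, error magnitude e = 4, c = [5, 3, 4, 2, 6].

Step 1: column multipliers v_i = (∏_{j≠i}(α_i − α_j))^{−1} mod 11.
  i = 1 (α = 1): (1−7)(1−4)(1−10)(1−9) = (−6)·(−3)·(−9)·(−8) = 1296 ≡ 9, so v_1 = 9^{−1} = 5 (mod 11).
  i = 2 (α = 7): (7−1)(7−4)(7−10)(7−9) = 6·3·(−3)·(−2) = 108 ≡ 9, so v_2 = 9^{−1} = 5 (mod 11).
  i = 3 (α = 4): (4−1)(4−7)(4−10)(4−9) = 3·(−3)·(−6)·(−5) = −270 ≡ 5, so v_3 = 5^{−1} = 9 (mod 11).
  i = 4 (α = 10): (10−1)(10−7)(10−4)(10−9) = 9·3·6·1 = 162 ≡ 8, so v_4 = 8^{−1} = 7 (mod 11).
  i = 5 (α = 9): (9−1)(9−7)(9−4)(9−10) = 8·2·5·(−1) = −80 ≡ 8, so v_5 = 8^{−1} = 7 (mod 11).
  v = [5, 5, 9, 7, 7].
Step 2: syndromes of r = [9, 3, 4, 2, 6] (all sums mod 11).
  S_0 = Σ v_i r_i = 5·9 + 5·3 + 9·4 + 7·2 + 7·6 = 152 ≡ 9.
  S_1 = Σ v_i α_i r_i = 5·1·9 + 5·7·3 + 9·4·4 + 7·10·2 + 7·9·6 = 812 ≡ 9.
  α_i^2 mod 11 = [1, 5, 5, 1, 4].
  S_2 = Σ v_i α_i^2 r_i = 5·1·9 + 5·5·3 + 9·5·4 + 7·1·2 + 7·4·6 = 482 ≡ 9.
  S = (9, 9, 9) ≠ 0, so r is not a codeword (an error is present).
Step 3: locate the error. For a single error e at position i, S_ℓ = v_i·e·α_i^ℓ, so α_err = S_1/S_0.
  S_0^{−1} = 9^{−1} = 5 (mod 11), so α_err = 9·5 = 45 ≡ 1 = α_1. Error position i = 1.
  Consistency check: S_2/S_1 = 9·5 = 45 ≡ 1 = α_err ✓ (single-error assumption holds).
Step 4: error magnitude e = S_0/v_1 = S_0·∏_{j≠1}(α_1 − α_j) = 9·9 = 81 ≡ 4 (mod 11).
Step 5: correct position 1: c_1 = r_1 − e = 9 − 4 ≡ 5 (mod 11). Hence c = [5, 3, 4, 2, 6].
  Check: interpolating c through the α_i gives m(x) = 9 + 7·x (degree < 2) with m(α_i) = c_i for every i, so c is indeed a codeword.


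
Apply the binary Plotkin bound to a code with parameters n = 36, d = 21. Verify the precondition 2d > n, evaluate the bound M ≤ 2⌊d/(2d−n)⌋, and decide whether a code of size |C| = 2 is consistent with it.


Plotkin bound M ≤ 6; given |C| = 2 ≤ bound (satisfied).

Check applicability: 2d = 42, n = 36.
2d − n = 6 > 0, so Plotkin applies.
Compute d/(2d−n) = 21/6 ≈ 3.5000.
⌊d/(2d−n)⌋ = 3.
Plotkin bound: M ≤ 2·3 = 6.
Given |C| = 2, check: satisfied.
This |C| is below the Plotkin bound.


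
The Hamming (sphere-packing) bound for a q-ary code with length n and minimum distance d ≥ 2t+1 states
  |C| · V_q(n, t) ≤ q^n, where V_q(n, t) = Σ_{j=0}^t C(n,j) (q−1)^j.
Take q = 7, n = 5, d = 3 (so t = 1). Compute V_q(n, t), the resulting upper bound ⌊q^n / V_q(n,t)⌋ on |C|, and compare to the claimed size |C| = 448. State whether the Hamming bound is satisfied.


V_q(n, t) = 31, q^n = 16807, Hamming bound = 542, |C| = 448 ≤ bound (satisfied).

Step 1: Compute V_q(n, t) = Σ_{j=0}^1 C(n, j) (q−1)^j.
  j = 0: C(5,0)·(6)^0 = 1·1 = 1.
  j = 1: C(5,1)·(6)^1 = 5·6 = 30.
  V_q(n, t) = 1 + 30 = 31.
Step 2: q^n = 7^5 = 16807.
Step 3: Hamming bound ⌊q^n / V_q(n,t)⌋ = ⌊16807/31⌋ = 542.
Step 4: Compare |C| = 448 to 542: satisfied.
The claimed |C| lies below the Hamming bound.


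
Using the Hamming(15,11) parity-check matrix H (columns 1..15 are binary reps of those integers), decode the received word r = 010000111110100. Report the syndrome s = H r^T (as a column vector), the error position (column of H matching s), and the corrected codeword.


s = (1, 0, 0, 0)^T, error position = 8, corrected codeword c = 010000101110100

Compute s = H r^T mod 2 one row at a time:
  s_1 = 1 + 1 + 1 + 1 + 0 + 1 + 0 + 0 = 5 ≡ 1 (mod 2).
  s_2 = 0 + 0 + 0 + 1 + 0 + 1 + 0 + 0 = 2 ≡ 0 (mod 2).
  s_3 = 1 + 0 + 0 + 1 + 1 + 1 + 0 + 0 = 4 ≡ 0 (mod 2).
  s_4 = 0 + 0 + 0 + 1 + 1 + 1 + 1 + 0 = 4 ≡ 0 (mod 2).
s = (1, 0, 0, 0)^T — this equals column 8 of H (binary 1000), so error is at position 8.
Correct: flip bit 8 of r = 010000111110100 to get c = 010000101110100.


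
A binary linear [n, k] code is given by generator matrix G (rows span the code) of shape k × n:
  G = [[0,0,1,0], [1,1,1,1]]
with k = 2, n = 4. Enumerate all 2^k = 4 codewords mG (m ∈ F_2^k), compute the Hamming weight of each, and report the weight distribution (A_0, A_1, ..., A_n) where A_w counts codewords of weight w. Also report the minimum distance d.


Weight distribution: A_0 = 1, A_1 = 1, A_3 = 1, A_4 = 1. Minimum distance d = 1.

Enumerate all 2^2 = 4 messages m ∈ F_2^2.
For each, compute codeword c = mG in F_2^4, then tally its weight.
  m = 00 → c = 0000, weight = 0.
  m = 10 → c = 0010, weight = 1.
  m = 01 → c = 1111, weight = 4.
  m = 11 → c = 1101, weight = 3.
Tally weights:
  weight 0: 1 codewords.
  weight 1: 1 codewords.
  weight 3: 1 codewords.
  weight 4: 1 codewords.
Minimum distance d = smallest w > 0 with A_w > 0 = 1.
Sanity: Σ A_w = 4 = 2^2 = 4 ✓.


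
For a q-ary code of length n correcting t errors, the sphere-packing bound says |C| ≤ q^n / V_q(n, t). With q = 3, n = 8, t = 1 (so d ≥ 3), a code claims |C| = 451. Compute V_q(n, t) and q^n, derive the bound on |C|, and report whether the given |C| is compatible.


V_q(n, t) = 17, q^n = 6561, Hamming bound = 385, |C| = 451 > bound (violated).

Step 1: Compute V_q(n, t) = Σ_{j=0}^1 C(n, j) (q−1)^j.
  j = 0: C(8,0)·(2)^0 = 1·1 = 1.
  j = 1: C(8,1)·(2)^1 = 8·2 = 16.
  V_q(n, t) = 1 + 16 = 17.
Step 2: q^n = 3^8 = 6561.
Step 3: Hamming bound ⌊q^n / V_q(n,t)⌋ = ⌊6561/17⌋ = 385.
Step 4: Compare |C| = 451 to 385: violated.
The claimed |C| lies above the Hamming bound, so no 3-ary code of length 8 with d ≥ 3 can have 451 codewords.


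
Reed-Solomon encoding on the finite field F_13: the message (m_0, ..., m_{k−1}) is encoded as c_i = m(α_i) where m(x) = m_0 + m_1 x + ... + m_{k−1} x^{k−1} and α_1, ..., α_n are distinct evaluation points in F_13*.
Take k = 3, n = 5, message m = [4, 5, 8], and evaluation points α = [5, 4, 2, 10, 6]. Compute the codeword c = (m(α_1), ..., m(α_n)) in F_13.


c = [8, 9, 7, 9, 10]

Message polynomial: m(x) = 4 + 5·x + 8·x^2 (mod 13).
For each evaluation point α_i, compute m(α_i) mod 13:
  α_1 = 5: Horner steps 8 → 6 → 8, so m(5) = 8.
  α_2 = 4: Horner steps 8 → 11 → 9, so m(4) = 9.
  α_3 = 2: Horner steps 8 → 8 → 7, so m(2) = 7.
  α_4 = 10: Horner steps 8 → 7 → 9, so m(10) = 9.
  α_5 = 6: Horner steps 8 → 1 → 10, so m(6) = 10.
Codeword c = [8, 9, 7, 9, 10] ∈ F_13^5.


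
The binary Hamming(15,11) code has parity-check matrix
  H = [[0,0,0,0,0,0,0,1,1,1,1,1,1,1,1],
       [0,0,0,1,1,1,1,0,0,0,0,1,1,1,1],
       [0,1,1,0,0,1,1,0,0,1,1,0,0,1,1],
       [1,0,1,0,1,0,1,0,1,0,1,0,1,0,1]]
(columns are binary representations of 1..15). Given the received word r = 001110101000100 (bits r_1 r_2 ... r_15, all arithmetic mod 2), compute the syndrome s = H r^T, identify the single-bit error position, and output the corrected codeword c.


s = (0, 0, 0, 1)^T, error position = 1, corrected codeword c = 101110101000100

Compute s = H r^T mod 2 one row at a time:
  s_1 = 0 + 1 + 0 + 0 + 0 + 1 + 0 + 0 = 2 ≡ 0 (mod 2).
  s_2 = 1 + 1 + 0 + 1 + 0 + 1 + 0 + 0 = 4 ≡ 0 (mod 2).
  s_3 = 0 + 1 + 0 + 1 + 0 + 0 + 0 + 0 = 2 ≡ 0 (mod 2).
  s_4 = 0 + 1 + 1 + 1 + 1 + 0 + 1 + 0 = 5 ≡ 1 (mod 2).
s = (0, 0, 0, 1)^T — this equals column 1 of H (binary 0001), so error is at position 1.
Correct: flip bit 1 of r = 001110101000100 to get c = 101110101000100.


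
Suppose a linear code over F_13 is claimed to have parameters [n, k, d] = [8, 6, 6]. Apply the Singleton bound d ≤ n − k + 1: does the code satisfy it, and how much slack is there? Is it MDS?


Singleton RHS = n − k + 1 = 3, slack = -3, bound violated (no such code; not MDS).

Singleton bound: d ≤ n − k + 1.
Here n = 8, k = 6, so n − k + 1 = 3.
Given d = 6, check d ≤ 3: NO.
Slack = (n − k + 1) − d = -3.
The slack is negative: d = 6 exceeds n − k + 1 = 3 by 3, so the Singleton bound is violated and no linear [8, 6, 6]_13 code can exist. In particular it is not MDS (MDS requires d = n − k + 1 exactly).
Description: the claimed parameters are [8, 6, 6]_13; such a code would be impossible (violates the Singleton bound).


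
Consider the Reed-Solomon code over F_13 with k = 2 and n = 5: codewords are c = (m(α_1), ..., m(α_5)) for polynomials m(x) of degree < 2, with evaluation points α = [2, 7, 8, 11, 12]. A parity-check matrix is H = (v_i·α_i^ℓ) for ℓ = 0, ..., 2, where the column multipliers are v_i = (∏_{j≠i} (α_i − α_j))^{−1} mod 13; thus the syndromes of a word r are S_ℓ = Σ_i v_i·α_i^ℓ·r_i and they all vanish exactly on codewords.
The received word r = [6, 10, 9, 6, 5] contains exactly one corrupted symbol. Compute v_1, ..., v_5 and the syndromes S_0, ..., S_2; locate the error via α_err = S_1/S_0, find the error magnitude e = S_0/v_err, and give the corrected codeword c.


S = (12, 11, 9), error at position 1, error magnitude e = 4, c = [2, 10, 9, 6, 5].

Step 1: column multipliers v_i = (∏_{j≠i}(α_i − α_j))^{−1} mod 13.
  i = 1 (α = 2): (2−7)(2−8)(2−11)(2−12) = (−5)·(−6)·(−9)·(−10) = 2700 ≡ 9, so v_1 = 9^{−1} = 3 (mod 13).
  i = 2 (α = 7): (7−2)(7−8)(7−11)(7−12) = 5·(−1)·(−4)·(−5) = −100 ≡ 4, so v_2 = 4^{−1} = 10 (mod 13).
  i = 3 (α = 8): (8−2)(8−7)(8−11)(8−12) = 6·1·(−3)·(−4) = 72 ≡ 7, so v_3 = 7^{−1} = 2 (mod 13).
  i = 4 (α = 11): (11−2)(11−7)(11−8)(11−12) = 9·4·3·(−1) = −108 ≡ 9, so v_4 = 9^{−1} = 3 (mod 13).
  i = 5 (α = 12): (12−2)(12−7)(12−8)(12−11) = 10·5·4·1 = 200 ≡ 5, so v_5 = 5^{−1} = 8 (mod 13).
  v = [3, 10, 2, 3, 8].
Step 2: syndromes of r = [6, 10, 9, 6, 5] (all sums mod 13).
  S_0 = Σ v_i r_i = 3·6 + 10·10 + 2·9 + 3·6 + 8·5 = 194 ≡ 12.
  S_1 = Σ v_i α_i r_i = 3·2·6 + 10·7·10 + 2·8·9 + 3·11·6 + 8·12·5 = 1558 ≡ 11.
  α_i^2 mod 13 = [4, 10, 12, 4, 1].
  S_2 = Σ v_i α_i^2 r_i = 3·4·6 + 10·10·10 + 2·12·9 + 3·4·6 + 8·1·5 = 1400 ≡ 9.
  S = (12, 11, 9) ≠ 0, so r is not a codeword (an error is present).
Step 3: locate the error. For a single error e at position i, S_ℓ = v_i·e·α_i^ℓ, so α_err = S_1/S_0.
  S_0^{−1} = 12^{−1} = 12 (mod 13), so α_err = 11·12 = 132 ≡ 2 = α_1. Error position i = 1.
  Consistency check: S_2/S_1 = 9·6 = 54 ≡ 2 = α_err ✓ (single-error assumption holds).
Step 4: error magnitude e = S_0/v_1 = S_0·∏_{j≠1}(α_1 − α_j) = 12·9 = 108 ≡ 4 (mod 13).
Step 5: correct position 1: c_1 = r_1 − e = 6 − 4 ≡ 2 (mod 13). Hence c = [2, 10, 9, 6, 5].
  Check: interpolating c through the α_i gives m(x) = 4 + 12·x (degree < 2) with m(α_i) = c_i for every i, so c is indeed a codeword.


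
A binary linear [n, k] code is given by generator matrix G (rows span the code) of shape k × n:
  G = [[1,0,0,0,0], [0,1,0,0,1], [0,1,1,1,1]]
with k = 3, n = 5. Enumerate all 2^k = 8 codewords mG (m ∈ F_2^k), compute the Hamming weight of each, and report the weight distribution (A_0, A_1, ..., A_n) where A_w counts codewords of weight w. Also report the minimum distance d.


Weight distribution: A_0 = 1, A_1 = 1, A_2 = 2, A_3 = 2, A_4 = 1, A_5 = 1. Minimum distance d = 1.

Enumerate all 2^3 = 8 messages m ∈ F_2^3.
For each, compute codeword c = mG in F_2^5, then tally its weight.
  m = 000 → c = 00000, weight = 0.
  m = 100 → c = 10000, weight = 1.
  m = 010 → c = 01001, weight = 2.
  m = 110 → c = 11001, weight = 3.
  m = 001 → c = 01111, weight = 4.
  m = 101 → c = 11111, weight = 5.
  m = 011 → c = 00110, weight = 2.
  m = 111 → c = 10110, weight = 3.
Tally weights:
  weight 0: 1 codewords.
  weight 1: 1 codewords.
  weight 2: 2 codewords.
  weight 3: 2 codewords.
  weight 4: 1 codewords.
  weight 5: 1 codewords.
Minimum distance d = smallest w > 0 with A_w > 0 = 1.
Sanity: Σ A_w = 8 = 2^3 = 8 ✓.


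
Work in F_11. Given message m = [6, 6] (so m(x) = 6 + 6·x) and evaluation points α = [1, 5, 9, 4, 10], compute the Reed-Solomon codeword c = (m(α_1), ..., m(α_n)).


c = [1, 3, 5, 8, 0]

Message polynomial: m(x) = 6 + 6·x (mod 11).
For each evaluation point α_i, compute m(α_i) mod 11:
  α_1 = 1: Horner steps 6 → 1, so m(1) = 1.
  α_2 = 5: Horner steps 6 → 3, so m(5) = 3.
  α_3 = 9: Horner steps 6 → 5, so m(9) = 5.
  α_4 = 4: Horner steps 6 → 8, so m(4) = 8.
  α_5 = 10: Horner steps 6 → 0, so m(10) = 0.
Codeword c = [1, 3, 5, 8, 0] ∈ F_11^5.


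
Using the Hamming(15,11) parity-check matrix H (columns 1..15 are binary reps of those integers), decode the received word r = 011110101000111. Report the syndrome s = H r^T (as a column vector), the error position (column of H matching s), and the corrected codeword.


s = (0, 0, 1, 0)^T, error position = 2, corrected codeword c = 001110101000111

Compute s = H r^T mod 2 one row at a time:
  s_1 = 0 + 1 + 0 + 0 + 0 + 1 + 1 + 1 = 4 ≡ 0 (mod 2).
  s_2 = 1 + 1 + 0 + 1 + 0 + 1 + 1 + 1 = 6 ≡ 0 (mod 2).
  s_3 = 1 + 1 + 0 + 1 + 0 + 0 + 1 + 1 = 5 ≡ 1 (mod 2).
  s_4 = 0 + 1 + 1 + 1 + 1 + 0 + 1 + 1 = 6 ≡ 0 (mod 2).
s = (0, 0, 1, 0)^T — this equals column 2 of H (binary 0010), so error is at position 2.
Correct: flip bit 2 of r = 011110101000111 to get c = 001110101000111.


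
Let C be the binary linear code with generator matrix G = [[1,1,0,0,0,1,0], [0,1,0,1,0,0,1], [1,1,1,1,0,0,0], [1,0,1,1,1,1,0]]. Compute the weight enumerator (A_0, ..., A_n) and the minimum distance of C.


Weight distribution: A_0 = 1, A_2 = 1, A_3 = 6, A_4 = 5, A_5 = 2, A_6 = 1. Minimum distance d = 2.

Enumerate all 2^4 = 16 messages m ∈ F_2^4.
For each, compute codeword c = mG in F_2^7, then tally its weight.
  m = 0000 → c = 0000000, weight = 0.
  m = 1000 → c = 1100010, weight = 3.
  m = 0100 → c = 0101001, weight = 3.
  m = 1100 → c = 1001011, weight = 4.
  m = 0010 → c = 1111000, weight = 4.
  m = 1010 → c = 0011010, weight = 3.
  m = 0110 → c = 1010001, weight = 3.
  m = 1110 → c = 0110011, weight = 4.
  m = 0001 → c = 1011110, weight = 5.
  m = 1001 → c = 0111100, weight = 4.
  m = 0101 → c = 1110111, weight = 6.
  m = 1101 → c = 0010101, weight = 3.
  m = 0011 → c = 0100110, weight = 3.
  m = 1011 → c = 1000100, weight = 2.
  m = 0111 → c = 0001111, weight = 4.
  m = 1111 → c = 1101101, weight = 5.
Tally weights:
  weight 0: 1 codewords.
  weight 2: 1 codewords.
  weight 3: 6 codewords.
  weight 4: 5 codewords.
  weight 5: 2 codewords.
  weight 6: 1 codewords.
Minimum distance d = smallest w > 0 with A_w > 0 = 2.
Sanity: Σ A_w = 16 = 2^4 = 16 ✓.


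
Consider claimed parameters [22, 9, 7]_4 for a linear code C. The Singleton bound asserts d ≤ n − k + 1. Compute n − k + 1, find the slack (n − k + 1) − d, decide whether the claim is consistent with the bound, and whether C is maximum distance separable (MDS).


Singleton RHS = n − k + 1 = 14, slack = 7, bound satisfied, not MDS.

Singleton bound: d ≤ n − k + 1.
Here n = 22, k = 9, so n − k + 1 = 14.
Given d = 7, check d ≤ 14: YES.
Slack = (n − k + 1) − d = 7.
The code is NOT MDS (slack = 7 > 0).
Description: the claimed parameters are [22, 9, 7]_4; such a code would be non-MDS.


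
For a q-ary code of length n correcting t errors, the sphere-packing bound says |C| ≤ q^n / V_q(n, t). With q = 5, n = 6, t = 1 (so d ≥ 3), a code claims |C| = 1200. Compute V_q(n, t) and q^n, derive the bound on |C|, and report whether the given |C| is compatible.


V_q(n, t) = 25, q^n = 15625, Hamming bound = 625, |C| = 1200 > bound (violated).

Step 1: Compute V_q(n, t) = Σ_{j=0}^1 C(n, j) (q−1)^j.
  j = 0: C(6,0)·(4)^0 = 1·1 = 1.
  j = 1: C(6,1)·(4)^1 = 6·4 = 24.
  V_q(n, t) = 1 + 24 = 25.
Step 2: q^n = 5^6 = 15625.
Step 3: Hamming bound ⌊q^n / V_q(n,t)⌋ = ⌊15625/25⌋ = 625.
Step 4: Compare |C| = 1200 to 625: violated.
The claimed |C| lies above the Hamming bound, so no 5-ary code of length 6 with d ≥ 3 can have 1200 codewords.


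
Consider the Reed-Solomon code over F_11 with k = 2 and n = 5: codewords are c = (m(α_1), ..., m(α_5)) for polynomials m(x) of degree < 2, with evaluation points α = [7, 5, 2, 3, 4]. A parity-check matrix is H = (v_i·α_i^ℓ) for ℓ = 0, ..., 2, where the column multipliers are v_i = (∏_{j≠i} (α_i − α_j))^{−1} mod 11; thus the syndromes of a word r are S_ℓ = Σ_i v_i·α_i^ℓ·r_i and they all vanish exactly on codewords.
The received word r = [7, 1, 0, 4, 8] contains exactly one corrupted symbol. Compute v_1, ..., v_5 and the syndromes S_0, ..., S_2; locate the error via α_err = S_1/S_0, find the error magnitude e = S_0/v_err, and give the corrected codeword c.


S = (2, 3, 10), error at position 1, error magnitude e = 9, c = [9, 1, 0, 4, 8].

Step 1: column multipliers v_i = (∏_{j≠i}(α_i − α_j))^{−1} mod 11.
  i = 1 (α = 7): (7−5)(7−2)(7−3)(7−4) = 2·5·4·3 = 120 ≡ 10, so v_1 = 10^{−1} = 10 (mod 11).
  i = 2 (α = 5): (5−7)(5−2)(5−3)(5−4) = (−2)·3·2·1 = −12 ≡ 10, so v_2 = 10^{−1} = 10 (mod 11).
  i = 3 (α = 2): (2−7)(2−5)(2−3)(2−4) = (−5)·(−3)·(−1)·(−2) = 30 ≡ 8, so v_3 = 8^{−1} = 7 (mod 11).
  i = 4 (α = 3): (3−7)(3−5)(3−2)(3−4) = (−4)·(−2)·1·(−1) = −8 ≡ 3, so v_4 = 3^{−1} = 4 (mod 11).
  i = 5 (α = 4): (4−7)(4−5)(4−2)(4−3) = (−3)·(−1)·2·1 = 6 ≡ 6, so v_5 = 6^{−1} = 2 (mod 11).
  v = [10, 10, 7, 4, 2].
Step 2: syndromes of r = [7, 1, 0, 4, 8] (all sums mod 11).
  S_0 = Σ v_i r_i = 10·7 + 10·1 + 7·0 + 4·4 + 2·8 = 112 ≡ 2.
  S_1 = Σ v_i α_i r_i = 10·7·7 + 10·5·1 + 7·2·0 + 4·3·4 + 2·4·8 = 652 ≡ 3.
  α_i^2 mod 11 = [5, 3, 4, 9, 5].
  S_2 = Σ v_i α_i^2 r_i = 10·5·7 + 10·3·1 + 7·4·0 + 4·9·4 + 2·5·8 = 604 ≡ 10.
  S = (2, 3, 10) ≠ 0, so r is not a codeword (an error is present).
Step 3: locate the error. For a single error e at position i, S_ℓ = v_i·e·α_i^ℓ, so α_err = S_1/S_0.
  S_0^{−1} = 2^{−1} = 6 (mod 11), so α_err = 3·6 = 18 ≡ 7 = α_1. Error position i = 1.
  Consistency check: S_2/S_1 = 10·4 = 40 ≡ 7 = α_err ✓ (single-error assumption holds).
Step 4: error magnitude e = S_0/v_1 = S_0·∏_{j≠1}(α_1 − α_j) = 2·10 = 20 ≡ 9 (mod 11).
Step 5: correct position 1: c_1 = r_1 − e = 7 − 9 ≡ 9 (mod 11). Hence c = [9, 1, 0, 4, 8].
  Check: interpolating c through the α_i gives m(x) = 3 + 4·x (degree < 2) with m(α_i) = c_i for every i, so c is indeed a codeword.


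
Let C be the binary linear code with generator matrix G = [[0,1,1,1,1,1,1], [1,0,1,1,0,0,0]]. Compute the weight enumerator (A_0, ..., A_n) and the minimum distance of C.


Weight distribution: A_0 = 1, A_3 = 1, A_5 = 1, A_6 = 1. Minimum distance d = 3.

Enumerate all 2^2 = 4 messages m ∈ F_2^2.
For each, compute codeword c = mG in F_2^7, then tally its weight.
  m = 00 → c = 0000000, weight = 0.
  m = 10 → c = 0111111, weight = 6.
  m = 01 → c = 1011000, weight = 3.
  m = 11 → c = 1100111, weight = 5.
Tally weights:
  weight 0: 1 codewords.
  weight 3: 1 codewords.
  weight 5: 1 codewords.
  weight 6: 1 codewords.
Minimum distance d = smallest w > 0 with A_w > 0 = 3.
Sanity: Σ A_w = 4 = 2^2 = 4 ✓.


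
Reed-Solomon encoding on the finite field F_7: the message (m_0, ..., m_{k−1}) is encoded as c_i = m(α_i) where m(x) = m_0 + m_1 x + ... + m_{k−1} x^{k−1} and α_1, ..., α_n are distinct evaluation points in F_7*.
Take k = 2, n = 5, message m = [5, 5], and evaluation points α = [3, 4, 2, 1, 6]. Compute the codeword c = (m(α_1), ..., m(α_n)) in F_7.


c = [6, 4, 1, 3, 0]

Message polynomial: m(x) = 5 + 5·x (mod 7).
For each evaluation point α_i, compute m(α_i) mod 7:
  α_1 = 3: Horner steps 5 → 6, so m(3) = 6.
  α_2 = 4: Horner steps 5 → 4, so m(4) = 4.
  α_3 = 2: Horner steps 5 → 1, so m(2) = 1.
  α_4 = 1: Horner steps 5 → 3, so m(1) = 3.
  α_5 = 6: Horner steps 5 → 0, so m(6) = 0.
Codeword c = [6, 4, 1, 3, 0] ∈ F_7^5.


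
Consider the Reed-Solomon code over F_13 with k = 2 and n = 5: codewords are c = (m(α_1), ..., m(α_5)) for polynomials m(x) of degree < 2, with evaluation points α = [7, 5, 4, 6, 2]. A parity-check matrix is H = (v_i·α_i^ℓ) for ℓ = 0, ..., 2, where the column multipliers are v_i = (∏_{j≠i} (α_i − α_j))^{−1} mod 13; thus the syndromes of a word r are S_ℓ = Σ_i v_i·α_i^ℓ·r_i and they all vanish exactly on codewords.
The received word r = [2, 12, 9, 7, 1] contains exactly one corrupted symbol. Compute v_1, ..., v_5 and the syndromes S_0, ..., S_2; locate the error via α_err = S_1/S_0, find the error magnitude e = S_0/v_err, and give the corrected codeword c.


S = (5, 7, 2), error at position 3, error magnitude e = 5, c = [2, 12, 4, 7, 1].

Step 1: column multipliers v_i = (∏_{j≠i}(α_i − α_j))^{−1} mod 13.
  i = 1 (α = 7): (7−5)(7−4)(7−6)(7−2) = 2·3·1·5 = 30 ≡ 4, so v_1 = 4^{−1} = 10 (mod 13).
  i = 2 (α = 5): (5−7)(5−4)(5−6)(5−2) = (−2)·1·(−1)·3 = 6 ≡ 6, so v_2 = 6^{−1} = 11 (mod 13).
  i = 3 (α = 4): (4−7)(4−5)(4−6)(4−2) = (−3)·(−1)·(−2)·2 = −12 ≡ 1, so v_3 = 1^{−1} = 1 (mod 13).
  i = 4 (α = 6): (6−7)(6−5)(6−4)(6−2) = (−1)·1·2·4 = −8 ≡ 5, so v_4 = 5^{−1} = 8 (mod 13).
  i = 5 (α = 2): (2−7)(2−5)(2−4)(2−6) = (−5)·(−3)·(−2)·(−4) = 120 ≡ 3, so v_5 = 3^{−1} = 9 (mod 13).
  v = [10, 11, 1, 8, 9].
Step 2: syndromes of r = [2, 12, 9, 7, 1] (all sums mod 13).
  S_0 = Σ v_i r_i = 10·2 + 11·12 + 1·9 + 8·7 + 9·1 = 226 ≡ 5.
  S_1 = Σ v_i α_i r_i = 10·7·2 + 11·5·12 + 1·4·9 + 8·6·7 + 9·2·1 = 1190 ≡ 7.
  α_i^2 mod 13 = [10, 12, 3, 10, 4].
  S_2 = Σ v_i α_i^2 r_i = 10·10·2 + 11·12·12 + 1·3·9 + 8·10·7 + 9·4·1 = 2407 ≡ 2.
  S = (5, 7, 2) ≠ 0, so r is not a codeword (an error is present).
Step 3: locate the error. For a single error e at position i, S_ℓ = v_i·e·α_i^ℓ, so α_err = S_1/S_0.
  S_0^{−1} = 5^{−1} = 8 (mod 13), so α_err = 7·8 = 56 ≡ 4 = α_3. Error position i = 3.
  Consistency check: S_2/S_1 = 2·2 = 4 ≡ 4 = α_err ✓ (single-error assumption holds).
Step 4: error magnitude e = S_0/v_3 = S_0·∏_{j≠3}(α_3 − α_j) = 5·1 = 5 ≡ 5 (mod 13).
Step 5: correct position 3: c_3 = r_3 − e = 9 − 5 ≡ 4 (mod 13). Hence c = [2, 12, 4, 7, 1].
  Check: interpolating c through the α_i gives m(x) = 11 + 8·x (degree < 2) with m(α_i) = c_i for every i, so c is indeed a codeword.


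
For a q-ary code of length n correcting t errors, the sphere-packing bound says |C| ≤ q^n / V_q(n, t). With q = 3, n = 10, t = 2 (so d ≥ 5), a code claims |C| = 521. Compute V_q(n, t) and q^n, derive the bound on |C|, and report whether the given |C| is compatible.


V_q(n, t) = 201, q^n = 59049, Hamming bound = 293, |C| = 521 > bound (violated).

Step 1: Compute V_q(n, t) = Σ_{j=0}^2 C(n, j) (q−1)^j.
  j = 0: C(10,0)·(2)^0 = 1·1 = 1.
  j = 1: C(10,1)·(2)^1 = 10·2 = 20.
  j = 2: C(10,2)·(2)^2 = 45·4 = 180.
  V_q(n, t) = 1 + 20 + 180 = 201.
Step 2: q^n = 3^10 = 59049.
Step 3: Hamming bound ⌊q^n / V_q(n,t)⌋ = ⌊59049/201⌋ = 293.
Step 4: Compare |C| = 521 to 293: violated.
The claimed |C| lies above the Hamming bound, so no 3-ary code of length 10 with d ≥ 5 can have 521 codewords.


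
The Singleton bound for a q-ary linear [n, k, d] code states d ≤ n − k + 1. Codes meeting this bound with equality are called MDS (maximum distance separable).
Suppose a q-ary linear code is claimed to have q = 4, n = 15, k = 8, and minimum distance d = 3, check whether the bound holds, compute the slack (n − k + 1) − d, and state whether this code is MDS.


Singleton RHS = n − k + 1 = 8, slack = 5, bound satisfied, not MDS.

Singleton bound: d ≤ n − k + 1.
Here n = 15, k = 8, so n − k + 1 = 8.
Given d = 3, check d ≤ 8: YES.
Slack = (n − k + 1) − d = 5.
The code is NOT MDS (slack = 5 > 0).
Description: the claimed parameters are [15, 8, 3]_4; such a code would be non-MDS.


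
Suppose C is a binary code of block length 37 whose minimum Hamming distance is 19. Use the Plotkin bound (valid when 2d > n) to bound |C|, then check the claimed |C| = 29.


Plotkin bound M ≤ 38; given |C| = 29 ≤ bound (satisfied).

Check applicability: 2d = 38, n = 37.
2d − n = 1 > 0, so Plotkin applies.
Compute d/(2d−n) = 19/1 ≈ 19.0000.
⌊d/(2d−n)⌋ = 19.
Plotkin bound: M ≤ 2·19 = 38.
Given |C| = 29, check: satisfied.
This |C| is below the Plotkin bound.


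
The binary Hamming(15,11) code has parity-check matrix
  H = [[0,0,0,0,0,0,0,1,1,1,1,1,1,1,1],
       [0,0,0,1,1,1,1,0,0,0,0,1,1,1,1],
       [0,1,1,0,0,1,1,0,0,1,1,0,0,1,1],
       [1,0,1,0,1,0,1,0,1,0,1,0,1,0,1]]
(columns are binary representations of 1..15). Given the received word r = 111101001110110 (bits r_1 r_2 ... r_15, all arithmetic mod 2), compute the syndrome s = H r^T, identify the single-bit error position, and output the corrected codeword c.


s = (1, 0, 0, 1)^T, error position = 9, corrected codeword c = 111101000110110

Compute s = H r^T mod 2 one row at a time:
  s_1 = 0 + 1 + 1 + 1 + 0 + 1 + 1 + 0 = 5 ≡ 1 (mod 2).
  s_2 = 1 + 0 + 1 + 0 + 0 + 1 + 1 + 0 = 4 ≡ 0 (mod 2).
  s_3 = 1 + 1 + 1 + 0 + 1 + 1 + 1 + 0 = 6 ≡ 0 (mod 2).
  s_4 = 1 + 1 + 0 + 0 + 1 + 1 + 1 + 0 = 5 ≡ 1 (mod 2).
s = (1, 0, 0, 1)^T — this equals column 9 of H (binary 1001), so error is at position 9.
Correct: flip bit 9 of r = 111101001110110 to get c = 111101000110110.


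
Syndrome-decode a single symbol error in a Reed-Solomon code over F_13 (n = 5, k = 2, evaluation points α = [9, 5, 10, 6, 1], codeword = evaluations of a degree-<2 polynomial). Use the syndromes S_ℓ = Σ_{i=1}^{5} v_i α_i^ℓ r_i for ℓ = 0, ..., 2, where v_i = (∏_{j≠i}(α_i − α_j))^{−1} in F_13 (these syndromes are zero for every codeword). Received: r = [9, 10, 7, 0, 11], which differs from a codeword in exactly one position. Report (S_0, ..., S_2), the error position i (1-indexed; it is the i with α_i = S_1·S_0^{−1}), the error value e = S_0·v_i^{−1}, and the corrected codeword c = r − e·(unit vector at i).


S = (9, 12, 3), error at position 3, error magnitude e = 8, c = [9, 10, 12, 0, 11].

Step 1: column multipliers v_i = (∏_{j≠i}(α_i − α_j))^{−1} mod 13.
  i = 1 (α = 9): (9−5)(9−10)(9−6)(9−1) = 4·(−1)·3·8 = −96 ≡ 8, so v_1 = 8^{−1} = 5 (mod 13).
  i = 2 (α = 5): (5−9)(5−10)(5−6)(5−1) = (−4)·(−5)·(−1)·4 = −80 ≡ 11, so v_2 = 11^{−1} = 6 (mod 13).
  i = 3 (α = 10): (10−9)(10−5)(10−6)(10−1) = 1·5·4·9 = 180 ≡ 11, so v_3 = 11^{−1} = 6 (mod 13).
  i = 4 (α = 6): (6−9)(6−5)(6−10)(6−1) = (−3)·1·(−4)·5 = 60 ≡ 8, so v_4 = 8^{−1} = 5 (mod 13).
  i = 5 (α = 1): (1−9)(1−5)(1−10)(1−6) = (−8)·(−4)·(−9)·(−5) = 1440 ≡ 10, so v_5 = 10^{−1} = 4 (mod 13).
  v = [5, 6, 6, 5, 4].
Step 2: syndromes of r = [9, 10, 7, 0, 11] (all sums mod 13).
  S_0 = Σ v_i r_i = 5·9 + 6·10 + 6·7 + 5·0 + 4·11 = 191 ≡ 9.
  S_1 = Σ v_i α_i r_i = 5·9·9 + 6·5·10 + 6·10·7 + 5·6·0 + 4·1·11 = 1169 ≡ 12.
  α_i^2 mod 13 = [3, 12, 9, 10, 1].
  S_2 = Σ v_i α_i^2 r_i = 5·3·9 + 6·12·10 + 6·9·7 + 5·10·0 + 4·1·11 = 1277 ≡ 3.
  S = (9, 12, 3) ≠ 0, so r is not a codeword (an error is present).
Step 3: locate the error. For a single error e at position i, S_ℓ = v_i·e·α_i^ℓ, so α_err = S_1/S_0.
  S_0^{−1} = 9^{−1} = 3 (mod 13), so α_err = 12·3 = 36 ≡ 10 = α_3. Error position i = 3.
  Consistency check: S_2/S_1 = 3·12 = 36 ≡ 10 = α_err ✓ (single-error assumption holds).
Step 4: error magnitude e = S_0/v_3 = S_0·∏_{j≠3}(α_3 − α_j) = 9·11 = 99 ≡ 8 (mod 13).
Step 5: correct position 3: c_3 = r_3 − e = 7 − 8 ≡ 12 (mod 13). Hence c = [9, 10, 12, 0, 11].
  Check: interpolating c through the α_i gives m(x) = 8 + 3·x (degree < 2) with m(α_i) = c_i for every i, so c is indeed a codeword.


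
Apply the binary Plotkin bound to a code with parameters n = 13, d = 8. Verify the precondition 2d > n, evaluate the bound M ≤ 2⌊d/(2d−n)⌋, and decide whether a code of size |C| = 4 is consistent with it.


Plotkin bound M ≤ 4; given |C| = 4 ≤ bound (satisfied).

Check applicability: 2d = 16, n = 13.
2d − n = 3 > 0, so Plotkin applies.
Compute d/(2d−n) = 8/3 ≈ 2.6667.
⌊d/(2d−n)⌋ = 2.
Plotkin bound: M ≤ 2·2 = 4.
Given |C| = 4, check: satisfied.
This |C| is at the Plotkin bound.


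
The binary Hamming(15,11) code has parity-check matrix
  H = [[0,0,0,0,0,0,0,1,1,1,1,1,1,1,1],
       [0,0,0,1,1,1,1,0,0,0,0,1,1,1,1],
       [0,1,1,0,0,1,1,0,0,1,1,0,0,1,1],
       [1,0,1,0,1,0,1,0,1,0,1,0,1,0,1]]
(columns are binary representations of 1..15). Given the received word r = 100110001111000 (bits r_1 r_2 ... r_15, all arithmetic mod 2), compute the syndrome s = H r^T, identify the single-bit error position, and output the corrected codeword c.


s = (0, 1, 0, 0)^T, error position = 4, corrected codeword c = 100010001111000

Compute s = H r^T mod 2 one row at a time:
  s_1 = 0 + 1 + 1 + 1 + 1 + 0 + 0 + 0 = 4 ≡ 0 (mod 2).
  s_2 = 1 + 1 + 0 + 0 + 1 + 0 + 0 + 0 = 3 ≡ 1 (mod 2).
  s_3 = 0 + 0 + 0 + 0 + 1 + 1 + 0 + 0 = 2 ≡ 0 (mod 2).
  s_4 = 1 + 0 + 1 + 0 + 1 + 1 + 0 + 0 = 4 ≡ 0 (mod 2).
s = (0, 1, 0, 0)^T — this equals column 4 of H (binary 0100), so error is at position 4.
Correct: flip bit 4 of r = 100110001111000 to get c = 100010001111000.


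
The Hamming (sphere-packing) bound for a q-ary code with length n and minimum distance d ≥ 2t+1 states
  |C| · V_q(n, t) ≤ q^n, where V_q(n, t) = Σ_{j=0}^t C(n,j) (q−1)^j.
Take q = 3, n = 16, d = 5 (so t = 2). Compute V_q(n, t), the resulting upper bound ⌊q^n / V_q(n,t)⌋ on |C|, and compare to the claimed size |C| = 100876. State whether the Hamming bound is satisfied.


V_q(n, t) = 513, q^n = 43046721, Hamming bound = 83911, |C| = 100876 > bound (violated).

Step 1: Compute V_q(n, t) = Σ_{j=0}^2 C(n, j) (q−1)^j.
  j = 0: C(16,0)·(2)^0 = 1·1 = 1.
  j = 1: C(16,1)·(2)^1 = 16·2 = 32.
  j = 2: C(16,2)·(2)^2 = 120·4 = 480.
  V_q(n, t) = 1 + 32 + 480 = 513.
Step 2: q^n = 3^16 = 43046721.
Step 3: Hamming bound ⌊q^n / V_q(n,t)⌋ = ⌊43046721/513⌋ = 83911.
Step 4: Compare |C| = 100876 to 83911: violated.
The claimed |C| lies above the Hamming bound, so no 3-ary code of length 16 with d ≥ 5 can have 100876 codewords.


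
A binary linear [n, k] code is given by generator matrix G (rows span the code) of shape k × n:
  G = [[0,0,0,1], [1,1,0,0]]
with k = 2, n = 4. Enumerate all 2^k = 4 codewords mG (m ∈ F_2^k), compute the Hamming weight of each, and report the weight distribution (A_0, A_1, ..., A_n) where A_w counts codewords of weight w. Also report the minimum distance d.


Weight distribution: A_0 = 1, A_1 = 1, A_2 = 1, A_3 = 1. Minimum distance d = 1.

Enumerate all 2^2 = 4 messages m ∈ F_2^2.
For each, compute codeword c = mG in F_2^4, then tally its weight.
  m = 00 → c = 0000, weight = 0.
  m = 10 → c = 0001, weight = 1.
  m = 01 → c = 1100, weight = 2.
  m = 11 → c = 1101, weight = 3.
Tally weights:
  weight 0: 1 codewords.
  weight 1: 1 codewords.
  weight 2: 1 codewords.
  weight 3: 1 codewords.
Minimum distance d = smallest w > 0 with A_w > 0 = 1.
Sanity: Σ A_w = 4 = 2^2 = 4 ✓.


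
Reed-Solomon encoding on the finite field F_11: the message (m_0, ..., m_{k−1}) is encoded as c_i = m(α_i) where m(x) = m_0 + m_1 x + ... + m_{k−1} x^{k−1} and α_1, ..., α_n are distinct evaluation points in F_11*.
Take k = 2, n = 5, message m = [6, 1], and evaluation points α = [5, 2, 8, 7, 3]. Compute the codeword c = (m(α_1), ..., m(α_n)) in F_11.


c = [0, 8, 3, 2, 9]

Message polynomial: m(x) = 6 + 1·x (mod 11).
For each evaluation point α_i, compute m(α_i) mod 11:
  α_1 = 5: Horner steps 1 → 0, so m(5) = 0.
  α_2 = 2: Horner steps 1 → 8, so m(2) = 8.
  α_3 = 8: Horner steps 1 → 3, so m(8) = 3.
  α_4 = 7: Horner steps 1 → 2, so m(7) = 2.
  α_5 = 3: Horner steps 1 → 9, so m(3) = 9.
Codeword c = [0, 8, 3, 2, 9] ∈ F_11^5.


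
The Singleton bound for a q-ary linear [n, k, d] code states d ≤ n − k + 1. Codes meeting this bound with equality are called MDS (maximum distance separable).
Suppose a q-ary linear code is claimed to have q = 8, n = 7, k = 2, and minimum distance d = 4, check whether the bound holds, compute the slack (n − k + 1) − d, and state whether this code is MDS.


Singleton RHS = n − k + 1 = 6, slack = 2, bound satisfied, not MDS.

Singleton bound: d ≤ n − k + 1.
Here n = 7, k = 2, so n − k + 1 = 6.
Given d = 4, check d ≤ 6: YES.
Slack = (n − k + 1) − d = 2.
The code is NOT MDS (slack = 2 > 0).
Description: the claimed parameters are [7, 2, 4]_8; such a code would be non-MDS.


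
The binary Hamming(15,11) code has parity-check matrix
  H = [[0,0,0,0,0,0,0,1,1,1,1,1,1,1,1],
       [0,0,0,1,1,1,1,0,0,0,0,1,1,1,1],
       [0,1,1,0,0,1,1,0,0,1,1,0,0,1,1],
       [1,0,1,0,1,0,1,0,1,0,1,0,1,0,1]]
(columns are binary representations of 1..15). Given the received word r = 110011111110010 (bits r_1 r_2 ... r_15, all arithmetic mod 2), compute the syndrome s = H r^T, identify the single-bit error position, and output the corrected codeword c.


s = (1, 0, 0, 1)^T, error position = 9, corrected codeword c = 110011110110010

Compute s = H r^T mod 2 one row at a time:
  s_1 = 1 + 1 + 1 + 1 + 0 + 0 + 1 + 0 = 5 ≡ 1 (mod 2).
  s_2 = 0 + 1 + 1 + 1 + 0 + 0 + 1 + 0 = 4 ≡ 0 (mod 2).
  s_3 = 1 + 0 + 1 + 1 + 1 + 1 + 1 + 0 = 6 ≡ 0 (mod 2).
  s_4 = 1 + 0 + 1 + 1 + 1 + 1 + 0 + 0 = 5 ≡ 1 (mod 2).
s = (1, 0, 0, 1)^T — this equals column 9 of H (binary 1001), so error is at position 9.
Correct: flip bit 9 of r = 110011111110010 to get c = 110011110110010.


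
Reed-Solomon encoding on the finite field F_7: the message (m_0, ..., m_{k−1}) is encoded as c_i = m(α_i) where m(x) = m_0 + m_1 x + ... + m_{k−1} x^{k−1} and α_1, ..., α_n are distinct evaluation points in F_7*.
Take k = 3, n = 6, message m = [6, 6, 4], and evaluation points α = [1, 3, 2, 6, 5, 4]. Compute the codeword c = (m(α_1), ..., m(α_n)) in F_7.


c = [2, 4, 6, 4, 3, 3]

Message polynomial: m(x) = 6 + 6·x + 4·x^2 (mod 7).
For each evaluation point α_i, compute m(α_i) mod 7:
  α_1 = 1: Horner steps 4 → 3 → 2, so m(1) = 2.
  α_2 = 3: Horner steps 4 → 4 → 4, so m(3) = 4.
  α_3 = 2: Horner steps 4 → 0 → 6, so m(2) = 6.
  α_4 = 6: Horner steps 4 → 2 → 4, so m(6) = 4.
  α_5 = 5: Horner steps 4 → 5 → 3, so m(5) = 3.
  α_6 = 4: Horner steps 4 → 1 → 3, so m(4) = 3.
Codeword c = [2, 4, 6, 4, 3, 3] ∈ F_7^6.


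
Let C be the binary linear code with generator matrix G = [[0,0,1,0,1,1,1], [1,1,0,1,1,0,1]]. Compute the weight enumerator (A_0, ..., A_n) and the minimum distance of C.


Weight distribution: A_0 = 1, A_4 = 1, A_5 = 2. Minimum distance d = 4.

Enumerate all 2^2 = 4 messages m ∈ F_2^2.
For each, compute codeword c = mG in F_2^7, then tally its weight.
  m = 00 → c = 0000000, weight = 0.
  m = 10 → c = 0010111, weight = 4.
  m = 01 → c = 1101101, weight = 5.
  m = 11 → c = 1111010, weight = 5.
Tally weights:
  weight 0: 1 codewords.
  weight 4: 1 codewords.
  weight 5: 2 codewords.
Minimum distance d = smallest w > 0 with A_w > 0 = 4.
Sanity: Σ A_w = 4 = 2^2 = 4 ✓.


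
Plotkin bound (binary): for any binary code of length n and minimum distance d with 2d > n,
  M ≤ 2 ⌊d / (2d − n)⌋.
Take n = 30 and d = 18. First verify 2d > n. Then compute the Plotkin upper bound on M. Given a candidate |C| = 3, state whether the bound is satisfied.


Plotkin bound M ≤ 6; given |C| = 3 ≤ bound (satisfied).

Check applicability: 2d = 36, n = 30.
2d − n = 6 > 0, so Plotkin applies.
Compute d/(2d−n) = 18/6 ≈ 3.0000.
⌊d/(2d−n)⌋ = 3.
Plotkin bound: M ≤ 2·3 = 6.
Given |C| = 3, check: satisfied.
This |C| is below the Plotkin bound.


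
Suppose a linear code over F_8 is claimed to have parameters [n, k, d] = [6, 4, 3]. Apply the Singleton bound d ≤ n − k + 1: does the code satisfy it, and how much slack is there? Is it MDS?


Singleton RHS = n − k + 1 = 3, slack = 0, bound satisfied, MDS.

Singleton bound: d ≤ n − k + 1.
Here n = 6, k = 4, so n − k + 1 = 3.
Given d = 3, check d ≤ 3: YES.
Slack = (n − k + 1) − d = 0.
The code is MDS (slack = 0).
Description: the claimed parameters are [6, 4, 3]_8; such a code would be MDS (meets Singleton bound).


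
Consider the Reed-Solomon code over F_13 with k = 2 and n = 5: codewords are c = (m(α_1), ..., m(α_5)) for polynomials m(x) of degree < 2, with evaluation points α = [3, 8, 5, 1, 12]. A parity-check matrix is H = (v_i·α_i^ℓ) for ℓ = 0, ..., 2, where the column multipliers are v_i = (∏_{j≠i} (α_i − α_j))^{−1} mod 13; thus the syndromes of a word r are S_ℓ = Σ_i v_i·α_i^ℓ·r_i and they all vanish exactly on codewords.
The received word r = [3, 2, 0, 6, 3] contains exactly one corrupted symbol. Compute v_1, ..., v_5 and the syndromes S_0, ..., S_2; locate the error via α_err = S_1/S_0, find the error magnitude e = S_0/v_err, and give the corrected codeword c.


S = (11, 2, 11), error at position 5, error magnitude e = 7, c = [3, 2, 0, 6, 9].

Step 1: column multipliers v_i = (∏_{j≠i}(α_i − α_j))^{−1} mod 13.
  i = 1 (α = 3): (3−8)(3−5)(3−1)(3−12) = (−5)·(−2)·2·(−9) = −180 ≡ 2, so v_1 = 2^{−1} = 7 (mod 13).
  i = 2 (α = 8): (8−3)(8−5)(8−1)(8−12) = 5·3·7·(−4) = −420 ≡ 9, so v_2 = 9^{−1} = 3 (mod 13).
  i = 3 (α = 5): (5−3)(5−8)(5−1)(5−12) = 2·(−3)·4·(−7) = 168 ≡ 12, so v_3 = 12^{−1} = 12 (mod 13).
  i = 4 (α = 1): (1−3)(1−8)(1−5)(1−12) = (−2)·(−7)·(−4)·(−11) = 616 ≡ 5, so v_4 = 5^{−1} = 8 (mod 13).
  i = 5 (α = 12): (12−3)(12−8)(12−5)(12−1) = 9·4·7·11 = 2772 ≡ 3, so v_5 = 3^{−1} = 9 (mod 13).
  v = [7, 3, 12, 8, 9].
Step 2: syndromes of r = [3, 2, 0, 6, 3] (all sums mod 13).
  S_0 = Σ v_i r_i = 7·3 + 3·2 + 12·0 + 8·6 + 9·3 = 102 ≡ 11.
  S_1 = Σ v_i α_i r_i = 7·3·3 + 3·8·2 + 12·5·0 + 8·1·6 + 9·12·3 = 483 ≡ 2.
  α_i^2 mod 13 = [9, 12, 12, 1, 1].
  S_2 = Σ v_i α_i^2 r_i = 7·9·3 + 3·12·2 + 12·12·0 + 8·1·6 + 9·1·3 = 336 ≡ 11.
  S = (11, 2, 11) ≠ 0, so r is not a codeword (an error is present).
Step 3: locate the error. For a single error e at position i, S_ℓ = v_i·e·α_i^ℓ, so α_err = S_1/S_0.
  S_0^{−1} = 11^{−1} = 6 (mod 13), so α_err = 2·6 = 12 ≡ 12 = α_5. Error position i = 5.
  Consistency check: S_2/S_1 = 11·7 = 77 ≡ 12 = α_err ✓ (single-error assumption holds).
Step 4: error magnitude e = S_0/v_5 = S_0·∏_{j≠5}(α_5 − α_j) = 11·3 = 33 ≡ 7 (mod 13).
Step 5: correct position 5: c_5 = r_5 − e = 3 − 7 ≡ 9 (mod 13). Hence c = [3, 2, 0, 6, 9].
  Check: interpolating c through the α_i gives m(x) = 1 + 5·x (degree < 2) with m(α_i) = c_i for every i, so c is indeed a codeword.
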